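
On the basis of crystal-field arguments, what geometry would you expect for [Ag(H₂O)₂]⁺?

Summing ligand charges against the +1 overall charge gives an oxidation state of +1 for silver.
Silver is a group-11 element; Ag(I) is therefore d¹⁰.
Coordination number: 2.
A d¹⁰ ion with only two ligands adopts a linear arrangement (sp hybridisation; no CFSE preference).

linear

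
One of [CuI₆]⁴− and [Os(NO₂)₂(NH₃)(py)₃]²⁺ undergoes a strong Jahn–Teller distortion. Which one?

[CuI₆]⁴−: Ligand charges: each iodide is −1. With an overall charge of −4 the copper centre must be in the +2 oxidation state. Copper is a group-11 element; Cu(II) is therefore d⁹. The t₂g⁶e_g³ configuration has an unevenly filled e_g set; the Jahn–Teller theorem predicts a tetragonal distortion (typically axial elongation) to lift the degeneracy.
[Os(NO₂)₂(NH₃)(py)₃]²⁺: Ligand charges: each nitro (N-bound nitrite) is −1; ammonia is neutral; pyridine is neutral. With an overall charge of +2 the osmium centre must be in the +4 oxidation state. Osmium is a group-8 element; Os(IV) is therefore d⁴. A 5d ion has a large Δₒ and is invariably low-spin. The d⁴ configuration leaves the e_g set evenly filled (or empty) — no strong Jahn–Teller driving force.

[CuI₆]⁴−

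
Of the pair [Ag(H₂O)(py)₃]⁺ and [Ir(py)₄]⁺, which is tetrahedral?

For [Ag(H₂O)(py)₃]⁺: Summing ligand charges against the +1 overall charge gives an oxidation state of +1 for silver. Group 11 minus oxidation state 1 gives a d¹⁰ configuration. A d¹⁰ ion has no crystal-field stabilisation preference between square planar and tetrahedral, so four ligands adopt the sterically favoured tetrahedral geometry. → tetrahedral.
For [Ir(py)₄]⁺: Ligand charges: pyridine is neutral. With an overall charge of +1 the iridium centre must be in the +1 oxidation state. Iridium is a group-9 element; Ir(I) is therefore d⁸. A 5d d⁸ ion has a large crystal-field splitting; square planar leaves the high-energy d_{x²−y²} orbital empty and maximises CFSE. → square planar.

[Ag(H₂O)(py)₃]⁺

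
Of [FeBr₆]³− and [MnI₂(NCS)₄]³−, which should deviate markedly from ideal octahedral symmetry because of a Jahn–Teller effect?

[FeBr₆]³−: Each bromide is −1; balancing the −3 overall charge requires Fe(III). Fe sits in group 8, so the d-electron count is 8 − 3 = 5. Bromide is a weak-field ligand for a first-row metal, so the complex is high-spin. The d⁵ configuration leaves the e_g set evenly filled (or empty) — no strong Jahn–Teller driving force.
[MnI₂(NCS)₄]³−: Each iodide is −1; each isothiocyanate is −1; balancing the −3 overall charge requires Mn(III). Manganese is a group-7 element; Mn(III) is therefore d⁴. Iodide and isothiocyanate are weak-field ligands for a first-row metal, so the complex is high-spin. The t₂g³e_g¹ (high-spin) configuration has an unevenly filled e_g set; the Jahn–Teller theorem predicts a tetragonal distortion (typically axial elongation) to lift the degeneracy.

[MnI₂(NCS)₄]³−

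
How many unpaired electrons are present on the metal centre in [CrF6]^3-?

Each fluoride is −1; balancing the −3 overall charge requires Cr(III).
Cr sits in group 6, so the d-electron count is 6 − 3 = 3.
In an octahedral field the d³ configuration is t₂g³e_g⁰ (only one arrangement possible), giving 3 unpaired electrons.

3 unpaired electrons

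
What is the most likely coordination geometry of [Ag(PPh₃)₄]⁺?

Ligand charges: triphenylphosphine is neutral. With an overall charge of +1 the silver centre must be in the +1 oxidation state.
Group 11 minus oxidation state 1 gives a d¹⁰ configuration.
With 4 monodentate ligands the coordination number is 4.
A d¹⁰ ion has no crystal-field stabilisation preference between square planar and tetrahedral, so four ligands adopt the sterically favoured tetrahedral geometry.

tetrahedral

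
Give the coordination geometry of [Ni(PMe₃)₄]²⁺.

square planar

Ligand charges: trimethylphosphine is neutral. With an overall charge of +2 the nickel centre must be in the +2 oxidation state.
Nickel is a group-10 element; Ni(II) is therefore d⁸.
Coordination number: 4.
Trimethylphosphine is a strong-field ligand (high in the spectrochemical series).
A 3d d⁸ ion with strong-field ligands gains enough CFSE to favour square planar over tetrahedral.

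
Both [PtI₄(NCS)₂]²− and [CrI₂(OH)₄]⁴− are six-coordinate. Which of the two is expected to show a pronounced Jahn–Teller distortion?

[PtI₄(NCS)₂]²−: Each iodide is −1; each isothiocyanate is −1; balancing the −2 overall charge requires Pt(IV). Group 10 minus oxidation state 4 gives a d⁶ configuration. A 5d ion has a large Δₒ and is invariably low-spin. The d⁶ configuration leaves the e_g set evenly filled (or empty) — no strong Jahn–Teller driving force.
[CrI₂(OH)₄]⁴−: Summing ligand charges against the −4 overall charge gives an oxidation state of +2 for chromium. Cr sits in group 6, so the d-electron count is 6 − 2 = 4. Hydroxide and iodide are weak-field ligands for a first-row metal, so the complex is high-spin. The t₂g³e_g¹ (high-spin) configuration has an unevenly filled e_g set; the Jahn–Teller theorem predicts a tetragonal distortion (typically axial elongation) to lift the degeneracy.

[CrI₂(OH)₄]⁴−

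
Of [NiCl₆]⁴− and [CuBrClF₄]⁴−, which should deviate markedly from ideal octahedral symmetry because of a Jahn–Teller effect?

[NiCl₆]⁴−: Each chloride is −1; balancing the −4 overall charge requires Ni(II). Nickel is a group-10 element; Ni(II) is therefore d⁸. The d⁸ configuration leaves the e_g set evenly filled (or empty) — no strong Jahn–Teller driving force.
[CuBrClF₄]⁴−: Ligand charges: each bromide is −1; each chloride is −1; each fluoride is −1. With an overall charge of −4 the copper centre must be in the +2 oxidation state. Group 11 minus oxidation state 2 gives a d⁹ configuration. The t₂g⁶e_g³ configuration has an unevenly filled e_g set; the Jahn–Teller theorem predicts a tetragonal distortion (typically axial elongation) to lift the degeneracy.

[CuBrClF₄]⁴−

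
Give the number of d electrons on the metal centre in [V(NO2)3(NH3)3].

d2

Summing ligand charges against the 0 overall charge gives an oxidation state of +3 for vanadium.
Vanadium is a group-5 element; V(III) is therefore d².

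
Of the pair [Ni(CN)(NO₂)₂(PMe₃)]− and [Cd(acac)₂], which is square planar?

For [Ni(CN)(NO₂)₂(PMe₃)]−: Summing ligand charges against the −1 overall charge gives an oxidation state of +2 for nickel. Group 10 minus oxidation state 2 gives a d⁸ configuration. Cyanide, nitro (N-bound nitrite), and trimethylphosphine are strong-field ligands (high in the spectrochemical series). A 3d d⁸ ion with strong-field ligands gains enough CFSE to favour square planar over tetrahedral. → square planar.
For [Cd(acac)₂]: Summing ligand charges against the 0 overall charge gives an oxidation state of +2 for cadmium. Cadmium is a group-12 element; Cd(II) is therefore d¹⁰. A d¹⁰ ion has no crystal-field stabilisation preference between square planar and tetrahedral, so four ligands adopt the sterically favoured tetrahedral geometry. → tetrahedral.

[Ni(CN)(NO₂)₂(PMe₃)]−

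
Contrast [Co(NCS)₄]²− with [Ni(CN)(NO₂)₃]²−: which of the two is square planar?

For [Co(NCS)₄]²−: Summing ligand charges against the −2 overall charge gives an oxidation state of +2 for cobalt. Cobalt is a group-9 element; Co(II) is therefore d⁷. For a high-spin 3d d⁷ ion with weak-field ligands the small Δₜ gives little square-planar CFSE advantage, so four ligands adopt the sterically favoured tetrahedral geometry. → tetrahedral.
For [Ni(CN)(NO₂)₃]²−: Ligand charges: each cyanide is −1; each nitro (N-bound nitrite) is −1. With an overall charge of −2 the nickel centre must be in the +2 oxidation state. Group 10 minus oxidation state 2 gives a d⁸ configuration. Cyanide and nitro (N-bound nitrite) are strong-field ligands (high in the spectrochemical series). A 3d d⁸ ion with strong-field ligands gains enough CFSE to favour square planar over tetrahedral. → square planar.

[Ni(CN)(NO₂)₃]²−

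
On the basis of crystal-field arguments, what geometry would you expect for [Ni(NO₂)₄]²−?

Summing ligand charges against the −2 overall charge gives an oxidation state of +2 for nickel.
Nickel is a group-10 element; Ni(II) is therefore d⁸.
Coordination number: 4.
Nitro (N-bound nitrite) is a strong-field ligand (high in the spectrochemical series).
A 3d d⁸ ion with strong-field ligands gains enough CFSE to favour square planar over tetrahedral.

square planar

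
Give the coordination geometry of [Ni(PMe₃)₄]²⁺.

Trimethylphosphine is neutral; balancing the +2 overall charge requires Ni(II).
Ni sits in group 10, so the d-electron count is 10 − 2 = 8.
Coordination number: 4.
Trimethylphosphine is a strong-field ligand (high in the spectrochemical series).
A 3d d⁸ ion with strong-field ligands gains enough CFSE to favour square planar over tetrahedral.

square planar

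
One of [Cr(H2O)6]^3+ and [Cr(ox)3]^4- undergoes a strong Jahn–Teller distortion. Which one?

[Cr(ox)3]^4-

[Cr(H2O)6]^3+: Water is neutral; balancing the +3 overall charge requires Cr(III). Group 6 minus oxidation state 3 gives a d³ configuration. The d³ configuration leaves the e_g set evenly filled (or empty) — no strong Jahn–Teller driving force.
[Cr(ox)3]^4-: Ligand charges: each oxalate is −2. With an overall charge of −4 the chromium centre must be in the +2 oxidation state. Cr sits in group 6, so the d-electron count is 6 − 2 = 4. Oxalate is a weak-field ligand for a first-row metal, so the complex is high-spin. The t₂g³e_g¹ (high-spin) configuration has an unevenly filled e_g set; the Jahn–Teller theorem predicts a tetragonal distortion (typically axial elongation) to lift the degeneracy.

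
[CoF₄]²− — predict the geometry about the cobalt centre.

tetrahedral

Summing ligand charges against the −2 overall charge gives an oxidation state of +2 for cobalt.
Group 9 minus oxidation state 2 gives a d⁷ configuration.
With 4 monodentate ligands the coordination number is 4.
Fluoride is a weak-field ligand.
For a high-spin 3d d⁷ ion with weak-field ligands the small Δₜ gives little square-planar CFSE advantage, so four ligands adopt the sterically favoured tetrahedral geometry.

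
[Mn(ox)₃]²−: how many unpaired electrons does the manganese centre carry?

Summing ligand charges against the −2 overall charge gives an oxidation state of +4 for manganese.
Mn sits in group 7, so the d-electron count is 7 − 4 = 3.
Counting donor atoms: 3×oxalate (bidentate) → 6 donors. Coordination number = 6.
In an octahedral field the d³ configuration is t₂g³e_g⁰ (only one arrangement possible), giving 3 unpaired electrons.

3 unpaired electrons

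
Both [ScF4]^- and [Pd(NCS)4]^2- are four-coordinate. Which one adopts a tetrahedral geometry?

[ScF4]^-

For [ScF4]^-: Each fluoride is −1; balancing the −1 overall charge requires Sc(III). Group 3 minus oxidation state 3 gives a d⁰ configuration. A d⁰ ion has no crystal-field stabilisation preference between square planar and tetrahedral, so four ligands adopt the sterically favoured tetrahedral geometry. → tetrahedral.
For [Pd(NCS)4]^2-: Ligand charges: each isothiocyanate is −1. With an overall charge of −2 the palladium centre must be in the +2 oxidation state. Palladium is a group-10 element; Pd(II) is therefore d⁸. A 4d d⁸ ion has a large crystal-field splitting; square planar leaves the high-energy d_{x²−y²} orbital empty and maximises CFSE. → square planar.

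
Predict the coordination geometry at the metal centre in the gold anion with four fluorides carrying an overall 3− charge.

tetrahedral

Summing ligand charges against the −3 overall charge gives an oxidation state of +1 for gold.
Gold is a group-11 element; Au(I) is therefore d¹⁰.
With 4 monodentate ligands the coordination number is 4.
A d¹⁰ ion has no crystal-field stabilisation preference between square planar and tetrahedral, so four ligands adopt the sterically favoured tetrahedral geometry.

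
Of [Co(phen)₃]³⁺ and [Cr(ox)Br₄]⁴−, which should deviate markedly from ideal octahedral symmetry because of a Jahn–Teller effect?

[Cr(ox)Br₄]⁴−

[Co(phen)₃]³⁺: Summing ligand charges against the +3 overall charge gives an oxidation state of +3 for cobalt. Cobalt is a group-9 element; Co(III) is therefore d⁶. Co(III) has an exceptionally large octahedral splitting and is low-spin with essentially every ligand except fluoride. The d⁶ configuration leaves the e_g set evenly filled (or empty) — no strong Jahn–Teller driving force.
[Cr(ox)Br₄]⁴−: Summing ligand charges against the −4 overall charge gives an oxidation state of +2 for chromium. Cr sits in group 6, so the d-electron count is 6 − 2 = 4. Bromide and oxalate are weak-field ligands for a first-row metal, so the complex is high-spin. The t₂g³e_g¹ (high-spin) configuration has an unevenly filled e_g set; the Jahn–Teller theorem predicts a tetragonal distortion (typically axial elongation) to lift the degeneracy.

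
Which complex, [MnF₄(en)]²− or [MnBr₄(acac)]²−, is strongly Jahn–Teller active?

[MnF₄(en)]²−: Ligand charges: each fluoride is −1; ethylenediamine is neutral. With an overall charge of −2 the manganese centre must be in the +2 oxidation state. Mn sits in group 7, so the d-electron count is 7 − 2 = 5. Fluoride is a weak-field ligand for a first-row metal, so the complex is high-spin. The d⁵ configuration leaves the e_g set evenly filled (or empty) — no strong Jahn–Teller driving force.
[MnBr₄(acac)]²−: Summing ligand charges against the −2 overall charge gives an oxidation state of +3 for manganese. Group 7 minus oxidation state 3 gives a d⁴ configuration. Acetylacetonate and bromide are weak-field ligands for a first-row metal, so the complex is high-spin. The t₂g³e_g¹ (high-spin) configuration has an unevenly filled e_g set; the Jahn–Teller theorem predicts a tetragonal distortion (typically axial elongation) to lift the degeneracy.

[MnBr₄(acac)]²−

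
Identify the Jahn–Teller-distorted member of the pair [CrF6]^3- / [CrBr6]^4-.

[CrBr6]^4-

[CrF6]^3-: Each fluoride is −1; balancing the −3 overall charge requires Cr(III). Cr sits in group 6, so the d-electron count is 6 − 3 = 3. The d³ configuration leaves the e_g set evenly filled (or empty) — no strong Jahn–Teller driving force.
[CrBr6]^4-: Summing ligand charges against the −4 overall charge gives an oxidation state of +2 for chromium. Cr sits in group 6, so the d-electron count is 6 − 2 = 4. Bromide is a weak-field ligand for a first-row metal, so the complex is high-spin. The t₂g³e_g¹ (high-spin) configuration has an unevenly filled e_g set; the Jahn–Teller theorem predicts a tetragonal distortion (typically axial elongation) to lift the degeneracy.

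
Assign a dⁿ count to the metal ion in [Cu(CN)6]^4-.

d9

Each cyanide is −1; balancing the −4 overall charge requires Cu(II).
Group 11 minus oxidation state 2 gives a d⁹ configuration.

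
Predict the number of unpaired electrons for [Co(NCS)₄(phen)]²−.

Each isothiocyanate is −1; 1,10-phenanthroline is neutral; balancing the −2 overall charge requires Co(II).
Group 9 minus oxidation state 2 gives a d⁷ configuration.
Counting donor atoms: 4×isothiocyanate (monodentate) → 4 donors; 1×1,10-phenanthroline (bidentate) → 2 donors. Coordination number = 6.
The spin state decides the count: Isothiocyanate is a weak-field ligand for a first-row metal, so the complex is high-spin.
An octahedral high-spin d⁷ ion is t₂g⁵e_g², giving 3 unpaired electrons.

3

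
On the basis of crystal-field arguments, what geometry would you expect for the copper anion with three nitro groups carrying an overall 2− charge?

Ligand charges: each nitro (N-bound nitrite) is −1. With an overall charge of −2 the copper centre must be in the +1 oxidation state.
Group 11 minus oxidation state 1 gives a d¹⁰ configuration.
Coordination number: 3.
Three ligands around a d¹⁰ centre minimise repulsion in a trigonal-planar arrangement.

trigonal planar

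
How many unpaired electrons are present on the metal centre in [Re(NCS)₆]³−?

2

Each isothiocyanate is −1; balancing the −3 overall charge requires Re(III).
Re sits in group 7, so the d-electron count is 7 − 3 = 4.
The spin state decides the count: a 5d ion has a large Δₒ and is invariably low-spin.
An octahedral low-spin d⁴ ion is t₂g⁴e_g⁰, giving 2 unpaired electrons.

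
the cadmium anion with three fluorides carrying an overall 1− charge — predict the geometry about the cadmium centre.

Ligand charges: each fluoride is −1. With an overall charge of −1 the cadmium centre must be in the +2 oxidation state.
Group 12 minus oxidation state 2 gives a d¹⁰ configuration.
Coordination number: 3.
Three ligands around a d¹⁰ centre minimise repulsion in a trigonal-planar arrangement.

trigonal planar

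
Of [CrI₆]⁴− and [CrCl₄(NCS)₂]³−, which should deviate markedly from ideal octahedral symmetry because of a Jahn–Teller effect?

[CrI₆]⁴−

[CrI₆]⁴−: Ligand charges: each iodide is −1. With an overall charge of −4 the chromium centre must be in the +2 oxidation state. Group 6 minus oxidation state 2 gives a d⁴ configuration. Iodide is a weak-field ligand for a first-row metal, so the complex is high-spin. The t₂g³e_g¹ (high-spin) configuration has an unevenly filled e_g set; the Jahn–Teller theorem predicts a tetragonal distortion (typically axial elongation) to lift the degeneracy.
[CrCl₄(NCS)₂]³−: Summing ligand charges against the −3 overall charge gives an oxidation state of +3 for chromium. Chromium is a group-6 element; Cr(III) is therefore d³. The d³ configuration leaves the e_g set evenly filled (or empty) — no strong Jahn–Teller driving force.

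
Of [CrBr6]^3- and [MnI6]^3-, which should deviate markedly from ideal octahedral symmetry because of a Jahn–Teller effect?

[MnI6]^3-

[CrBr6]^3-: Each bromide is −1; balancing the −3 overall charge requires Cr(III). Chromium is a group-6 element; Cr(III) is therefore d³. The d³ configuration leaves the e_g set evenly filled (or empty) — no strong Jahn–Teller driving force.
[MnI6]^3-: Summing ligand charges against the −3 overall charge gives an oxidation state of +3 for manganese. Mn sits in group 7, so the d-electron count is 7 − 3 = 4. Iodide is a weak-field ligand for a first-row metal, so the complex is high-spin. The t₂g³e_g¹ (high-spin) configuration has an unevenly filled e_g set; the Jahn–Teller theorem predicts a tetragonal distortion (typically axial elongation) to lift the degeneracy.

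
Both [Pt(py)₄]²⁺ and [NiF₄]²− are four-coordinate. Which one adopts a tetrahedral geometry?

[NiF₄]²−

For [Pt(py)₄]²⁺: Pyridine is neutral; balancing the +2 overall charge requires Pt(II). Platinum is a group-10 element; Pt(II) is therefore d⁸. A 5d d⁸ ion has a large crystal-field splitting; square planar leaves the high-energy d_{x²−y²} orbital empty and maximises CFSE. → square planar.
For [NiF₄]²−: Each fluoride is −1; balancing the −2 overall charge requires Ni(II). Ni sits in group 10, so the d-electron count is 10 − 2 = 8. Fluoride is a weak-field ligand. With weak-field ligands the CFSE gain from square planar is small, so a 3d d⁸ ion takes the sterically preferred tetrahedral geometry. → tetrahedral.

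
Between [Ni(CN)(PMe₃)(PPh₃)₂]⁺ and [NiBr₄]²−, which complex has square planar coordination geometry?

For [Ni(CN)(PMe₃)(PPh₃)₂]⁺: Each cyanide is −1; trimethylphosphine is neutral; triphenylphosphine is neutral; balancing the +1 overall charge requires Ni(II). Ni sits in group 10, so the d-electron count is 10 − 2 = 8. Cyanide, trimethylphosphine, and triphenylphosphine are strong-field ligands (high in the spectrochemical series). A 3d d⁸ ion with strong-field ligands gains enough CFSE to favour square planar over tetrahedral. → square planar.
For [NiBr₄]²−: Each bromide is −1; balancing the −2 overall charge requires Ni(II). Ni sits in group 10, so the d-electron count is 10 − 2 = 8. Bromide is a weak-field ligand. With weak-field ligands the CFSE gain from square planar is small, so a 3d d⁸ ion takes the sterically preferred tetrahedral geometry. → tetrahedral.

[Ni(CN)(PMe₃)(PPh₃)₂]⁺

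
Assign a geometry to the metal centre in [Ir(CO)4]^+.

Carbonyl is neutral; balancing the +1 overall charge requires Ir(I).
Iridium is a group-9 element; Ir(I) is therefore d⁸.
Coordination number: 4.
A 5d d⁸ ion has a large crystal-field splitting; square planar leaves the high-energy d_{x²−y²} orbital empty and maximises CFSE.

square planar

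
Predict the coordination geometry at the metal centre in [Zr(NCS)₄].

tetrahedral

Ligand charges: each isothiocyanate is −1. With an overall charge of 0 the zirconium centre must be in the +4 oxidation state.
Group 4 minus oxidation state 4 gives a d⁰ configuration.
Coordination number: 4.
A d⁰ ion has no crystal-field stabilisation preference between square planar and tetrahedral, so four ligands adopt the sterically favoured tetrahedral geometry.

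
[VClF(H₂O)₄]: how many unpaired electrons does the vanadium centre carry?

3 unpaired electrons

Each chloride is −1; each fluoride is −1; water is neutral; balancing the 0 overall charge requires V(II).
V sits in group 5, so the d-electron count is 5 − 2 = 3.
In an octahedral field the d³ configuration is t₂g³e_g⁰ (only one arrangement possible), giving 3 unpaired electrons.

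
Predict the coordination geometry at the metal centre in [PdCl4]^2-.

Each chloride is −1; balancing the −2 overall charge requires Pd(II).
Palladium is a group-10 element; Pd(II) is therefore d⁸.
Coordination number: 4.
A 4d d⁸ ion has a large crystal-field splitting; square planar leaves the high-energy d_{x²−y²} orbital empty and maximises CFSE.

square planar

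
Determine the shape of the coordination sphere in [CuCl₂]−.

Ligand charges: each chloride is −1. With an overall charge of −1 the copper centre must be in the +1 oxidation state.
Cu sits in group 11, so the d-electron count is 11 − 1 = 10.
Coordination number: 2.
A d¹⁰ ion with only two ligands adopts a linear arrangement (sp hybridisation; no CFSE preference).

linear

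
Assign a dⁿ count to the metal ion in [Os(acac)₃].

d⁵

Each acetylacetonate is −1; balancing the 0 overall charge requires Os(III).
Osmium is a group-8 element; Os(III) is therefore d⁵.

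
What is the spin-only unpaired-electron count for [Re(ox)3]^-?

2 unpaired electrons

Each oxalate is −2; balancing the −1 overall charge requires Re(V).
Rhenium is a group-7 element; Re(V) is therefore d².
Counting donor atoms: 3×oxalate (bidentate) → 6 donors. Coordination number = 6.
In an octahedral field the d² configuration is t₂g²e_g⁰ (only one arrangement possible), giving 2 unpaired electrons.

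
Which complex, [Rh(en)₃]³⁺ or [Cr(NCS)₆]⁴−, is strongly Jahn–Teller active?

[Rh(en)₃]³⁺: Summing ligand charges against the +3 overall charge gives an oxidation state of +3 for rhodium. Rh sits in group 9, so the d-electron count is 9 − 3 = 6. A 4d ion has a large Δₒ and is invariably low-spin. The d⁶ configuration leaves the e_g set evenly filled (or empty) — no strong Jahn–Teller driving force.
[Cr(NCS)₆]⁴−: Ligand charges: each isothiocyanate is −1. With an overall charge of −4 the chromium centre must be in the +2 oxidation state. Cr sits in group 6, so the d-electron count is 6 − 2 = 4. Isothiocyanate is a weak-field ligand for a first-row metal, so the complex is high-spin. The t₂g³e_g¹ (high-spin) configuration has an unevenly filled e_g set; the Jahn–Teller theorem predicts a tetragonal distortion (typically axial elongation) to lift the degeneracy.

[Cr(NCS)₆]⁴−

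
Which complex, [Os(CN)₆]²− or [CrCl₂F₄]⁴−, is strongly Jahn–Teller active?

[CrCl₂F₄]⁴−

[Os(CN)₆]²−: Summing ligand charges against the −2 overall charge gives an oxidation state of +4 for osmium. Os sits in group 8, so the d-electron count is 8 − 4 = 4. A 5d ion has a large Δₒ and is invariably low-spin. The d⁴ configuration leaves the e_g set evenly filled (or empty) — no strong Jahn–Teller driving force.
[CrCl₂F₄]⁴−: Summing ligand charges against the −4 overall charge gives an oxidation state of +2 for chromium. Group 6 minus oxidation state 2 gives a d⁴ configuration. Chloride and fluoride are weak-field ligands for a first-row metal, so the complex is high-spin. The t₂g³e_g¹ (high-spin) configuration has an unevenly filled e_g set; the Jahn–Teller theorem predicts a tetragonal distortion (typically axial elongation) to lift the degeneracy.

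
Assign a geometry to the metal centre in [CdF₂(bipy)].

tetrahedral

Ligand charges: each fluoride is −1; 2,2′-bipyridine is neutral. With an overall charge of 0 the cadmium centre must be in the +2 oxidation state.
Cd sits in group 12, so the d-electron count is 12 − 2 = 10.
Counting donor atoms: 2×fluoride (monodentate) → 2 donors; 1×2,2′-bipyridine (bidentate) → 2 donors. Coordination number = 4.
A d¹⁰ ion has no crystal-field stabilisation preference between square planar and tetrahedral, so four ligands adopt the sterically favoured tetrahedral geometry.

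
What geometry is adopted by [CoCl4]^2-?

Summing ligand charges against the −2 overall charge gives an oxidation state of +2 for cobalt.
Cobalt is a group-9 element; Co(II) is therefore d⁷.
With 4 monodentate ligands the coordination number is 4.
Chloride is a weak-field ligand.
For a high-spin 3d d⁷ ion with weak-field ligands the small Δₜ gives little square-planar CFSE advantage, so four ligands adopt the sterically favoured tetrahedral geometry.

tetrahedral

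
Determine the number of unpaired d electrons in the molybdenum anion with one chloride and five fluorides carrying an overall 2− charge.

Ligand charges: each chloride is −1; each fluoride is −1. With an overall charge of −2 the molybdenum centre must be in the +4 oxidation state.
Group 6 minus oxidation state 4 gives a d² configuration.
In an octahedral field the d² configuration is t₂g²e_g⁰ (only one arrangement possible), giving 2 unpaired electrons.

2 unpaired electrons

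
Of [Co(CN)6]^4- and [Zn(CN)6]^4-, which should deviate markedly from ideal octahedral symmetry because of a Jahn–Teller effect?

[Co(CN)6]^4-

[Co(CN)6]^4-: Ligand charges: each cyanide is −1. With an overall charge of −4 the cobalt centre must be in the +2 oxidation state. Cobalt is a group-9 element; Co(II) is therefore d⁷. Cyanide is a strong-field ligand (high in the spectrochemical series) for a first-row metal, so the complex is low-spin. The t₂g⁶e_g¹ (low-spin) configuration has an unevenly filled e_g set; the Jahn–Teller theorem predicts a tetragonal distortion (typically axial elongation) to lift the degeneracy.
[Zn(CN)6]^4-: Ligand charges: each cyanide is −1. With an overall charge of −4 the zinc centre must be in the +2 oxidation state. Group 12 minus oxidation state 2 gives a d¹⁰ configuration. The d¹⁰ configuration leaves the e_g set evenly filled (or empty) — no strong Jahn–Teller driving force.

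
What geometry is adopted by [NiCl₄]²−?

tetrahedral

Ligand charges: each chloride is −1. With an overall charge of −2 the nickel centre must be in the +2 oxidation state.
Ni sits in group 10, so the d-electron count is 10 − 2 = 8.
With 4 monodentate ligands the coordination number is 4.
Chloride is a weak-field ligand.
With weak-field ligands the CFSE gain from square planar is small, so a 3d d⁸ ion takes the sterically preferred tetrahedral geometry.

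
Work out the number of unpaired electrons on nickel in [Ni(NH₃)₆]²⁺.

2 unpaired electrons

Summing ligand charges against the +2 overall charge gives an oxidation state of +2 for nickel.
Ni sits in group 10, so the d-electron count is 10 − 2 = 8.
In an octahedral field the d⁸ configuration is t₂g⁶e_g² (only one arrangement possible), giving 2 unpaired electrons.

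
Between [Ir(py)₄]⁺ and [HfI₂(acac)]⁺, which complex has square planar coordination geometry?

For [Ir(py)₄]⁺: Ligand charges: pyridine is neutral. With an overall charge of +1 the iridium centre must be in the +1 oxidation state. Group 9 minus oxidation state 1 gives a d⁸ configuration. A 5d d⁸ ion has a large crystal-field splitting; square planar leaves the high-energy d_{x²−y²} orbital empty and maximises CFSE. → square planar.
For [HfI₂(acac)]⁺: Ligand charges: each iodide is −1; each acetylacetonate is −1. With an overall charge of +1 the hafnium centre must be in the +4 oxidation state. Hafnium is a group-4 element; Hf(IV) is therefore d⁰. A d⁰ ion has no crystal-field stabilisation preference between square planar and tetrahedral, so four ligands adopt the sterically favoured tetrahedral geometry. → tetrahedral.

[Ir(py)₄]⁺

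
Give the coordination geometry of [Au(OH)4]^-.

square planar

Each hydroxide is −1; balancing the −1 overall charge requires Au(III).
Au sits in group 11, so the d-electron count is 11 − 3 = 8.
With 4 monodentate ligands the coordination number is 4.
A 5d d⁸ ion has a large crystal-field splitting; square planar leaves the high-energy d_{x²−y²} orbital empty and maximises CFSE.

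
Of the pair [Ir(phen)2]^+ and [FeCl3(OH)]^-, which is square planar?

For [Ir(phen)2]^+: 1,10-phenanthroline is neutral; balancing the +1 overall charge requires Ir(I). Iridium is a group-9 element; Ir(I) is therefore d⁸. A 5d d⁸ ion has a large crystal-field splitting; square planar leaves the high-energy d_{x²−y²} orbital empty and maximises CFSE. → square planar.
For [FeCl3(OH)]^-: Each chloride is −1; each hydroxide is −1; balancing the −1 overall charge requires Fe(III). Group 8 minus oxidation state 3 gives a d⁵ configuration. A high-spin d⁵ ion has zero CFSE in either geometry, so four ligands adopt the sterically favoured tetrahedral geometry. → tetrahedral.

[Ir(phen)2]^+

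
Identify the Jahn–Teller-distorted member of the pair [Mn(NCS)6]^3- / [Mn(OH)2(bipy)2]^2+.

[Mn(NCS)6]^3-: Ligand charges: each isothiocyanate is −1. With an overall charge of −3 the manganese centre must be in the +3 oxidation state. Manganese is a group-7 element; Mn(III) is therefore d⁴. Isothiocyanate is a weak-field ligand for a first-row metal, so the complex is high-spin. The t₂g³e_g¹ (high-spin) configuration has an unevenly filled e_g set; the Jahn–Teller theorem predicts a tetragonal distortion (typically axial elongation) to lift the degeneracy.
[Mn(OH)2(bipy)2]^2+: Summing ligand charges against the +2 overall charge gives an oxidation state of +4 for manganese. Manganese is a group-7 element; Mn(IV) is therefore d³. The d³ configuration leaves the e_g set evenly filled (or empty) — no strong Jahn–Teller driving force.

[Mn(NCS)6]^3-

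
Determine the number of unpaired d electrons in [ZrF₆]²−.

0

Each fluoride is −1; balancing the −2 overall charge requires Zr(IV).
Zirconium is a group-4 element; Zr(IV) is therefore d⁰.
In an octahedral field the d⁰ configuration is t₂g⁰e_g⁰, giving 0 unpaired electrons.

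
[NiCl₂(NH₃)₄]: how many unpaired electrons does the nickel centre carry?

2

Summing ligand charges against the 0 overall charge gives an oxidation state of +2 for nickel.
Group 10 minus oxidation state 2 gives a d⁸ configuration.
In an octahedral field the d⁸ configuration is t₂g⁶e_g² (only one arrangement possible), giving 2 unpaired electrons.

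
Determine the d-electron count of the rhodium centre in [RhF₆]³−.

d⁶

Ligand charges: each fluoride is −1. With an overall charge of −3 the rhodium centre must be in the +3 oxidation state.
Rh sits in group 9, so the d-electron count is 9 − 3 = 6.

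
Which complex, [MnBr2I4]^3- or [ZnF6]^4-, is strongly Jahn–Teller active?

[MnBr2I4]^3-: Each bromide is −1; each iodide is −1; balancing the −3 overall charge requires Mn(III). Mn sits in group 7, so the d-electron count is 7 − 3 = 4. Bromide and iodide are weak-field ligands for a first-row metal, so the complex is high-spin. The t₂g³e_g¹ (high-spin) configuration has an unevenly filled e_g set; the Jahn–Teller theorem predicts a tetragonal distortion (typically axial elongation) to lift the degeneracy.
[ZnF6]^4-: Ligand charges: each fluoride is −1. With an overall charge of −4 the zinc centre must be in the +2 oxidation state. Zn sits in group 12, so the d-electron count is 12 − 2 = 10. The d¹⁰ configuration leaves the e_g set evenly filled (or empty) — no strong Jahn–Teller driving force.

[MnBr2I4]^3-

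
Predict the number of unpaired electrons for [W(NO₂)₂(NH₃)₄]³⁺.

1

Ligand charges: each nitro (N-bound nitrite) is −1; ammonia is neutral. With an overall charge of +3 the tungsten centre must be in the +5 oxidation state.
Group 6 minus oxidation state 5 gives a d¹ configuration.
In an octahedral field the d¹ configuration is t₂g¹e_g⁰ (only one arrangement possible), giving 1 unpaired electron.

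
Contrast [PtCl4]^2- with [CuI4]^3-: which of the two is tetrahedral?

[CuI4]^3-

For [PtCl4]^2-: Each chloride is −1; balancing the −2 overall charge requires Pt(II). Pt sits in group 10, so the d-electron count is 10 − 2 = 8. A 5d d⁸ ion has a large crystal-field splitting; square planar leaves the high-energy d_{x²−y²} orbital empty and maximises CFSE. → square planar.
For [CuI4]^3-: Ligand charges: each iodide is −1. With an overall charge of −3 the copper centre must be in the +1 oxidation state. Cu sits in group 11, so the d-electron count is 11 − 1 = 10. A d¹⁰ ion has no crystal-field stabilisation preference between square planar and tetrahedral, so four ligands adopt the sterically favoured tetrahedral geometry. → tetrahedral.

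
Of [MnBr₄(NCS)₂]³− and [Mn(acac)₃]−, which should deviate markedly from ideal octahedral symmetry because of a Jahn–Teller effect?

[MnBr₄(NCS)₂]³−: Ligand charges: each bromide is −1; each isothiocyanate is −1. With an overall charge of −3 the manganese centre must be in the +3 oxidation state. Manganese is a group-7 element; Mn(III) is therefore d⁴. Bromide and isothiocyanate are weak-field ligands for a first-row metal, so the complex is high-spin. The t₂g³e_g¹ (high-spin) configuration has an unevenly filled e_g set; the Jahn–Teller theorem predicts a tetragonal distortion (typically axial elongation) to lift the degeneracy.
[Mn(acac)₃]−: Each acetylacetonate is −1; balancing the −1 overall charge requires Mn(II). Group 7 minus oxidation state 2 gives a d⁵ configuration. Acetylacetonate is a weak-field ligand for a first-row metal, so the complex is high-spin. The d⁵ configuration leaves the e_g set evenly filled (or empty) — no strong Jahn–Teller driving force.

[MnBr₄(NCS)₂]³−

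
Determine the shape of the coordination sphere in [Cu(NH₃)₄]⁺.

Ammonia is neutral; balancing the +1 overall charge requires Cu(I).
Group 11 minus oxidation state 1 gives a d¹⁰ configuration.
With 4 monodentate ligands the coordination number is 4.
A d¹⁰ ion has no crystal-field stabilisation preference between square planar and tetrahedral, so four ligands adopt the sterically favoured tetrahedral geometry.

tetrahedral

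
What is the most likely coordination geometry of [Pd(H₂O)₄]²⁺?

Water is neutral; balancing the +2 overall charge requires Pd(II).
Group 10 minus oxidation state 2 gives a d⁸ configuration.
With 4 monodentate ligands the coordination number is 4.
A 4d d⁸ ion has a large crystal-field splitting; square planar leaves the high-energy d_{x²−y²} orbital empty and maximises CFSE.

square planar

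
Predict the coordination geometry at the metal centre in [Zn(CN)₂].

Summing ligand charges against the 0 overall charge gives an oxidation state of +2 for zinc.
Zinc is a group-12 element; Zn(II) is therefore d¹⁰.
Coordination number: 2.
A d¹⁰ ion with only two ligands adopts a linear arrangement (sp hybridisation; no CFSE preference).

linear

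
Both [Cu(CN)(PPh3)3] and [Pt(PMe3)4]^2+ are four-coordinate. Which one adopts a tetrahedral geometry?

For [Cu(CN)(PPh3)3]: Ligand charges: each cyanide is −1; triphenylphosphine is neutral. With an overall charge of 0 the copper centre must be in the +1 oxidation state. Copper is a group-11 element; Cu(I) is therefore d¹⁰. A d¹⁰ ion has no crystal-field stabilisation preference between square planar and tetrahedral, so four ligands adopt the sterically favoured tetrahedral geometry. → tetrahedral.
For [Pt(PMe3)4]^2+: Trimethylphosphine is neutral; balancing the +2 overall charge requires Pt(II). Pt sits in group 10, so the d-electron count is 10 − 2 = 8. A 5d d⁸ ion has a large crystal-field splitting; square planar leaves the high-energy d_{x²−y²} orbital empty and maximises CFSE. → square planar.

[Cu(CN)(PPh3)3]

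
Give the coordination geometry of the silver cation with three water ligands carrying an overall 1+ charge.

trigonal planar

Water is neutral; balancing the +1 overall charge requires Ag(I).
Silver is a group-11 element; Ag(I) is therefore d¹⁰.
With 3 monodentate ligands the coordination number is 3.
Three ligands around a d¹⁰ centre minimise repulsion in a trigonal-planar arrangement.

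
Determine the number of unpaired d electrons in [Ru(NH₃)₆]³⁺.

1

Ligand charges: ammonia is neutral. With an overall charge of +3 the ruthenium centre must be in the +3 oxidation state.
Ru sits in group 8, so the d-electron count is 8 − 3 = 5.
The spin state decides the count: a 4d ion has a large Δₒ and is invariably low-spin.
An octahedral low-spin d⁵ ion is t₂g⁵e_g⁰, giving 1 unpaired electron.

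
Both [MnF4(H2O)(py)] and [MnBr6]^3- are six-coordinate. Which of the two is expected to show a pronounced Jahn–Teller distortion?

[MnF4(H2O)(py)]: Each fluoride is −1; water is neutral; pyridine is neutral; balancing the 0 overall charge requires Mn(IV). Group 7 minus oxidation state 4 gives a d³ configuration. The d³ configuration leaves the e_g set evenly filled (or empty) — no strong Jahn–Teller driving force.
[MnBr6]^3-: Ligand charges: each bromide is −1. With an overall charge of −3 the manganese centre must be in the +3 oxidation state. Group 7 minus oxidation state 3 gives a d⁴ configuration. Bromide is a weak-field ligand for a first-row metal, so the complex is high-spin. The t₂g³e_g¹ (high-spin) configuration has an unevenly filled e_g set; the Jahn–Teller theorem predicts a tetragonal distortion (typically axial elongation) to lift the degeneracy.

[MnBr6]^3-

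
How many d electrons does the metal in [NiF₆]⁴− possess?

d⁸

Summing ligand charges against the −4 overall charge gives an oxidation state of +2 for nickel.
Group 10 minus oxidation state 2 gives a d⁸ configuration.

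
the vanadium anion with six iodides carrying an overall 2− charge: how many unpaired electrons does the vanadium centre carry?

1 unpaired electron

Each iodide is −1; balancing the −2 overall charge requires V(IV).
Group 5 minus oxidation state 4 gives a d¹ configuration.
In an octahedral field the d¹ configuration is t₂g¹e_g⁰ (only one arrangement possible), giving 1 unpaired electron.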